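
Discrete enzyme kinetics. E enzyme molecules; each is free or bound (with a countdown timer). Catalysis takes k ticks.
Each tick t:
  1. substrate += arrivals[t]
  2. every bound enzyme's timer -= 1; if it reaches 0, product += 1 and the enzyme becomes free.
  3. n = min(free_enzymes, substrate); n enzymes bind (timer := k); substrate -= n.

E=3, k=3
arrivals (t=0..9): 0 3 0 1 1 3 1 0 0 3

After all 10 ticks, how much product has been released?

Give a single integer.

t=0: arr=0 -> substrate=0 bound=0 product=0
t=1: arr=3 -> substrate=0 bound=3 product=0
t=2: arr=0 -> substrate=0 bound=3 product=0
t=3: arr=1 -> substrate=1 bound=3 product=0
t=4: arr=1 -> substrate=0 bound=2 product=3
t=5: arr=3 -> substrate=2 bound=3 product=3
t=6: arr=1 -> substrate=3 bound=3 product=3
t=7: arr=0 -> substrate=1 bound=3 product=5
t=8: arr=0 -> substrate=0 bound=3 product=6
t=9: arr=3 -> substrate=3 bound=3 product=6

Answer: 6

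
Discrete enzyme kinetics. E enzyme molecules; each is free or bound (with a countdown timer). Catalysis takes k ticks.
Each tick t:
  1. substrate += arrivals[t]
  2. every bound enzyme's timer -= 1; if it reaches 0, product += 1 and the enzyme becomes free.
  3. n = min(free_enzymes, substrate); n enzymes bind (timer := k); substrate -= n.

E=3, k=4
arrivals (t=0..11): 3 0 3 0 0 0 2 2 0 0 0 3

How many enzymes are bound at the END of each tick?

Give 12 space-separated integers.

t=0: arr=3 -> substrate=0 bound=3 product=0
t=1: arr=0 -> substrate=0 bound=3 product=0
t=2: arr=3 -> substrate=3 bound=3 product=0
t=3: arr=0 -> substrate=3 bound=3 product=0
t=4: arr=0 -> substrate=0 bound=3 product=3
t=5: arr=0 -> substrate=0 bound=3 product=3
t=6: arr=2 -> substrate=2 bound=3 product=3
t=7: arr=2 -> substrate=4 bound=3 product=3
t=8: arr=0 -> substrate=1 bound=3 product=6
t=9: arr=0 -> substrate=1 bound=3 product=6
t=10: arr=0 -> substrate=1 bound=3 product=6
t=11: arr=3 -> substrate=4 bound=3 product=6

Answer: 3 3 3 3 3 3 3 3 3 3 3 3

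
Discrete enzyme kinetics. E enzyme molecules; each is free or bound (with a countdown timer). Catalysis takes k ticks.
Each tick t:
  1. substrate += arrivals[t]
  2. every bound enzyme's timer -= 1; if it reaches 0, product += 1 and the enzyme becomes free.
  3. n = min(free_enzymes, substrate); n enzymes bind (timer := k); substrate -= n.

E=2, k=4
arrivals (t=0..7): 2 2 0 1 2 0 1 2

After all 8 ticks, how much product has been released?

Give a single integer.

t=0: arr=2 -> substrate=0 bound=2 product=0
t=1: arr=2 -> substrate=2 bound=2 product=0
t=2: arr=0 -> substrate=2 bound=2 product=0
t=3: arr=1 -> substrate=3 bound=2 product=0
t=4: arr=2 -> substrate=3 bound=2 product=2
t=5: arr=0 -> substrate=3 bound=2 product=2
t=6: arr=1 -> substrate=4 bound=2 product=2
t=7: arr=2 -> substrate=6 bound=2 product=2

Answer: 2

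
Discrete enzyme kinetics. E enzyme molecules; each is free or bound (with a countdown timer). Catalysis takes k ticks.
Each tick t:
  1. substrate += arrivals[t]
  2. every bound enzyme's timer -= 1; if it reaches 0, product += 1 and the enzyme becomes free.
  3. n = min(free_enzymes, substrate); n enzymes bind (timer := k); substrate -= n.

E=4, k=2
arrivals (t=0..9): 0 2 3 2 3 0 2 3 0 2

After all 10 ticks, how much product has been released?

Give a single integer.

Answer: 14

Derivation:
t=0: arr=0 -> substrate=0 bound=0 product=0
t=1: arr=2 -> substrate=0 bound=2 product=0
t=2: arr=3 -> substrate=1 bound=4 product=0
t=3: arr=2 -> substrate=1 bound=4 product=2
t=4: arr=3 -> substrate=2 bound=4 product=4
t=5: arr=0 -> substrate=0 bound=4 product=6
t=6: arr=2 -> substrate=0 bound=4 product=8
t=7: arr=3 -> substrate=1 bound=4 product=10
t=8: arr=0 -> substrate=0 bound=3 product=12
t=9: arr=2 -> substrate=0 bound=3 product=14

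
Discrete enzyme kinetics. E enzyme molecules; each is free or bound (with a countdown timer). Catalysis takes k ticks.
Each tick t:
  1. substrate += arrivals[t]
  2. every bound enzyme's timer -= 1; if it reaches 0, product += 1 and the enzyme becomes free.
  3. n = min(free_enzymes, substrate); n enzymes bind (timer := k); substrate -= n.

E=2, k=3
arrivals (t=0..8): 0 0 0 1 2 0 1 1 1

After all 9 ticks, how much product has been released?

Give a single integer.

Answer: 2

Derivation:
t=0: arr=0 -> substrate=0 bound=0 product=0
t=1: arr=0 -> substrate=0 bound=0 product=0
t=2: arr=0 -> substrate=0 bound=0 product=0
t=3: arr=1 -> substrate=0 bound=1 product=0
t=4: arr=2 -> substrate=1 bound=2 product=0
t=5: arr=0 -> substrate=1 bound=2 product=0
t=6: arr=1 -> substrate=1 bound=2 product=1
t=7: arr=1 -> substrate=1 bound=2 product=2
t=8: arr=1 -> substrate=2 bound=2 product=2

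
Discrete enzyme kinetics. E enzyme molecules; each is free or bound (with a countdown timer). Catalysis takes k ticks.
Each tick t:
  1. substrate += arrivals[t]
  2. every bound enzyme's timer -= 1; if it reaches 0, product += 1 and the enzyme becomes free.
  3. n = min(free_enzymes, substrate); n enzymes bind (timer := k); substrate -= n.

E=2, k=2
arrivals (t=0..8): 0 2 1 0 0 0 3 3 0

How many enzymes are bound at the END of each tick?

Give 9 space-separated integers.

Answer: 0 2 2 1 1 0 2 2 2

Derivation:
t=0: arr=0 -> substrate=0 bound=0 product=0
t=1: arr=2 -> substrate=0 bound=2 product=0
t=2: arr=1 -> substrate=1 bound=2 product=0
t=3: arr=0 -> substrate=0 bound=1 product=2
t=4: arr=0 -> substrate=0 bound=1 product=2
t=5: arr=0 -> substrate=0 bound=0 product=3
t=6: arr=3 -> substrate=1 bound=2 product=3
t=7: arr=3 -> substrate=4 bound=2 product=3
t=8: arr=0 -> substrate=2 bound=2 product=5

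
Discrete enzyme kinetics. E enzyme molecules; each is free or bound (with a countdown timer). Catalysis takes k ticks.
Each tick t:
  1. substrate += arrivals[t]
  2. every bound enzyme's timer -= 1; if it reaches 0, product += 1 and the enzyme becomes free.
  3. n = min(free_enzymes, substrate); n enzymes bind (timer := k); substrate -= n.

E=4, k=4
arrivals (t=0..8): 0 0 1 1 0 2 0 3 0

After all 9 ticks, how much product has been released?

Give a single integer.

Answer: 2

Derivation:
t=0: arr=0 -> substrate=0 bound=0 product=0
t=1: arr=0 -> substrate=0 bound=0 product=0
t=2: arr=1 -> substrate=0 bound=1 product=0
t=3: arr=1 -> substrate=0 bound=2 product=0
t=4: arr=0 -> substrate=0 bound=2 product=0
t=5: arr=2 -> substrate=0 bound=4 product=0
t=6: arr=0 -> substrate=0 bound=3 product=1
t=7: arr=3 -> substrate=1 bound=4 product=2
t=8: arr=0 -> substrate=1 bound=4 product=2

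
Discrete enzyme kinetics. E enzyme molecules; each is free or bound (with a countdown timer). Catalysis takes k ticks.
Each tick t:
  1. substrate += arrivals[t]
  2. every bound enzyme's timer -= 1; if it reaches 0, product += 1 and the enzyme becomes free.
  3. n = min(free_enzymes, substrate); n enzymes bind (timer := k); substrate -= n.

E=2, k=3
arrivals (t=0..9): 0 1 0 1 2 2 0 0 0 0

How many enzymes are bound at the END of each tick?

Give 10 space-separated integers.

t=0: arr=0 -> substrate=0 bound=0 product=0
t=1: arr=1 -> substrate=0 bound=1 product=0
t=2: arr=0 -> substrate=0 bound=1 product=0
t=3: arr=1 -> substrate=0 bound=2 product=0
t=4: arr=2 -> substrate=1 bound=2 product=1
t=5: arr=2 -> substrate=3 bound=2 product=1
t=6: arr=0 -> substrate=2 bound=2 product=2
t=7: arr=0 -> substrate=1 bound=2 product=3
t=8: arr=0 -> substrate=1 bound=2 product=3
t=9: arr=0 -> substrate=0 bound=2 product=4

Answer: 0 1 1 2 2 2 2 2 2 2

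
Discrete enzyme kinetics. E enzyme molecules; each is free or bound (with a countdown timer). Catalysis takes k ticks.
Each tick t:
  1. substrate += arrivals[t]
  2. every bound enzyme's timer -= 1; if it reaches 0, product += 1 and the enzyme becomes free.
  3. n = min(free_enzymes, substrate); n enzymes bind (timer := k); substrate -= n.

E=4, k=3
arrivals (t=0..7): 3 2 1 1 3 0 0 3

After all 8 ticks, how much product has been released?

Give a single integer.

t=0: arr=3 -> substrate=0 bound=3 product=0
t=1: arr=2 -> substrate=1 bound=4 product=0
t=2: arr=1 -> substrate=2 bound=4 product=0
t=3: arr=1 -> substrate=0 bound=4 product=3
t=4: arr=3 -> substrate=2 bound=4 product=4
t=5: arr=0 -> substrate=2 bound=4 product=4
t=6: arr=0 -> substrate=0 bound=3 product=7
t=7: arr=3 -> substrate=1 bound=4 product=8

Answer: 8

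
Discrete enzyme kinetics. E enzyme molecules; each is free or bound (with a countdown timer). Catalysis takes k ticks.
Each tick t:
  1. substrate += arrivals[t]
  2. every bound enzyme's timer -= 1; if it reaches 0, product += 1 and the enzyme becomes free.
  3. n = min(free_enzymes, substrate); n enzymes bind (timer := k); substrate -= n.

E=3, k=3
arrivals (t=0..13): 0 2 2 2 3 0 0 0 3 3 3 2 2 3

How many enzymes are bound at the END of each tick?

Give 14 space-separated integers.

t=0: arr=0 -> substrate=0 bound=0 product=0
t=1: arr=2 -> substrate=0 bound=2 product=0
t=2: arr=2 -> substrate=1 bound=3 product=0
t=3: arr=2 -> substrate=3 bound=3 product=0
t=4: arr=3 -> substrate=4 bound=3 product=2
t=5: arr=0 -> substrate=3 bound=3 product=3
t=6: arr=0 -> substrate=3 bound=3 product=3
t=7: arr=0 -> substrate=1 bound=3 product=5
t=8: arr=3 -> substrate=3 bound=3 product=6
t=9: arr=3 -> substrate=6 bound=3 product=6
t=10: arr=3 -> substrate=7 bound=3 product=8
t=11: arr=2 -> substrate=8 bound=3 product=9
t=12: arr=2 -> substrate=10 bound=3 product=9
t=13: arr=3 -> substrate=11 bound=3 product=11

Answer: 0 2 3 3 3 3 3 3 3 3 3 3 3 3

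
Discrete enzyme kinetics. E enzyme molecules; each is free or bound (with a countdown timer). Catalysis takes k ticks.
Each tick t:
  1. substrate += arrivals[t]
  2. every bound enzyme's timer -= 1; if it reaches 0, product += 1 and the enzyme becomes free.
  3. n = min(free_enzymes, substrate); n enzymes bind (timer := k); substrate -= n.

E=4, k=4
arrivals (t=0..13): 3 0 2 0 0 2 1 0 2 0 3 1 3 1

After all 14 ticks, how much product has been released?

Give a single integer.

Answer: 10

Derivation:
t=0: arr=3 -> substrate=0 bound=3 product=0
t=1: arr=0 -> substrate=0 bound=3 product=0
t=2: arr=2 -> substrate=1 bound=4 product=0
t=3: arr=0 -> substrate=1 bound=4 product=0
t=4: arr=0 -> substrate=0 bound=2 product=3
t=5: arr=2 -> substrate=0 bound=4 product=3
t=6: arr=1 -> substrate=0 bound=4 product=4
t=7: arr=0 -> substrate=0 bound=4 product=4
t=8: arr=2 -> substrate=1 bound=4 product=5
t=9: arr=0 -> substrate=0 bound=3 product=7
t=10: arr=3 -> substrate=1 bound=4 product=8
t=11: arr=1 -> substrate=2 bound=4 product=8
t=12: arr=3 -> substrate=4 bound=4 product=9
t=13: arr=1 -> substrate=4 bound=4 product=10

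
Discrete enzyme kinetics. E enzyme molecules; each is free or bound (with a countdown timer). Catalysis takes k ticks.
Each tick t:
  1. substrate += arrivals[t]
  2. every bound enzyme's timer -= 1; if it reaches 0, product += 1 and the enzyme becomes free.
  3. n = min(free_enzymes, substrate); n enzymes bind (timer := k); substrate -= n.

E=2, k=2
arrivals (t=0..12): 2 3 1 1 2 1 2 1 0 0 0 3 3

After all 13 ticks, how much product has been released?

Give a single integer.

Answer: 12

Derivation:
t=0: arr=2 -> substrate=0 bound=2 product=0
t=1: arr=3 -> substrate=3 bound=2 product=0
t=2: arr=1 -> substrate=2 bound=2 product=2
t=3: arr=1 -> substrate=3 bound=2 product=2
t=4: arr=2 -> substrate=3 bound=2 product=4
t=5: arr=1 -> substrate=4 bound=2 product=4
t=6: arr=2 -> substrate=4 bound=2 product=6
t=7: arr=1 -> substrate=5 bound=2 product=6
t=8: arr=0 -> substrate=3 bound=2 product=8
t=9: arr=0 -> substrate=3 bound=2 product=8
t=10: arr=0 -> substrate=1 bound=2 product=10
t=11: arr=3 -> substrate=4 bound=2 product=10
t=12: arr=3 -> substrate=5 bound=2 product=12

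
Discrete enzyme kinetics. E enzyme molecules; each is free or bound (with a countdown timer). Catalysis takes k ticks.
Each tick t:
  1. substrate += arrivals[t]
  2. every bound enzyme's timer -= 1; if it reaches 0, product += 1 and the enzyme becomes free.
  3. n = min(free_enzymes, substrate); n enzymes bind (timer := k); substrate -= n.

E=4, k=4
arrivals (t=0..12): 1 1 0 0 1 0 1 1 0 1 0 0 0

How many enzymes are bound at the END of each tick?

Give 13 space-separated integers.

Answer: 1 2 2 2 2 1 2 3 2 3 2 1 1

Derivation:
t=0: arr=1 -> substrate=0 bound=1 product=0
t=1: arr=1 -> substrate=0 bound=2 product=0
t=2: arr=0 -> substrate=0 bound=2 product=0
t=3: arr=0 -> substrate=0 bound=2 product=0
t=4: arr=1 -> substrate=0 bound=2 product=1
t=5: arr=0 -> substrate=0 bound=1 product=2
t=6: arr=1 -> substrate=0 bound=2 product=2
t=7: arr=1 -> substrate=0 bound=3 product=2
t=8: arr=0 -> substrate=0 bound=2 product=3
t=9: arr=1 -> substrate=0 bound=3 product=3
t=10: arr=0 -> substrate=0 bound=2 product=4
t=11: arr=0 -> substrate=0 bound=1 product=5
t=12: arr=0 -> substrate=0 bound=1 product=5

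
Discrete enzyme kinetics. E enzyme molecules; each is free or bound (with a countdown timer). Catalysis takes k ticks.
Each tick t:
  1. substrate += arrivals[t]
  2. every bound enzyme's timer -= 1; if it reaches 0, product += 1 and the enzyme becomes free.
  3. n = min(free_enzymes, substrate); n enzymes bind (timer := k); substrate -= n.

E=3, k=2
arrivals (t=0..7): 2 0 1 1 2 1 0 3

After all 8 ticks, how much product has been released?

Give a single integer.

t=0: arr=2 -> substrate=0 bound=2 product=0
t=1: arr=0 -> substrate=0 bound=2 product=0
t=2: arr=1 -> substrate=0 bound=1 product=2
t=3: arr=1 -> substrate=0 bound=2 product=2
t=4: arr=2 -> substrate=0 bound=3 product=3
t=5: arr=1 -> substrate=0 bound=3 product=4
t=6: arr=0 -> substrate=0 bound=1 product=6
t=7: arr=3 -> substrate=0 bound=3 product=7

Answer: 7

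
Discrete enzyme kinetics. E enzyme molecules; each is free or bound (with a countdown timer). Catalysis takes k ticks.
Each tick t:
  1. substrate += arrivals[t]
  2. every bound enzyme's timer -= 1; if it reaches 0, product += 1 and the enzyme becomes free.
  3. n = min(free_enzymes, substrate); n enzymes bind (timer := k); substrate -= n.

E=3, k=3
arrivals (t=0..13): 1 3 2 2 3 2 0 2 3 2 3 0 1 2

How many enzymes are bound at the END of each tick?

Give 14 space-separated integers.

t=0: arr=1 -> substrate=0 bound=1 product=0
t=1: arr=3 -> substrate=1 bound=3 product=0
t=2: arr=2 -> substrate=3 bound=3 product=0
t=3: arr=2 -> substrate=4 bound=3 product=1
t=4: arr=3 -> substrate=5 bound=3 product=3
t=5: arr=2 -> substrate=7 bound=3 product=3
t=6: arr=0 -> substrate=6 bound=3 product=4
t=7: arr=2 -> substrate=6 bound=3 product=6
t=8: arr=3 -> substrate=9 bound=3 product=6
t=9: arr=2 -> substrate=10 bound=3 product=7
t=10: arr=3 -> substrate=11 bound=3 product=9
t=11: arr=0 -> substrate=11 bound=3 product=9
t=12: arr=1 -> substrate=11 bound=3 product=10
t=13: arr=2 -> substrate=11 bound=3 product=12

Answer: 1 3 3 3 3 3 3 3 3 3 3 3 3 3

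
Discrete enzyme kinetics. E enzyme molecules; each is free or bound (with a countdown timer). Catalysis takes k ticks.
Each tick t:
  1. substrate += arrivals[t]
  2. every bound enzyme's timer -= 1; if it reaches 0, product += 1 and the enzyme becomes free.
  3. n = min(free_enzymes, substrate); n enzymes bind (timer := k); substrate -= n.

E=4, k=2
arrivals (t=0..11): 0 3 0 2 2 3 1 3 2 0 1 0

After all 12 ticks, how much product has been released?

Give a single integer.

t=0: arr=0 -> substrate=0 bound=0 product=0
t=1: arr=3 -> substrate=0 bound=3 product=0
t=2: arr=0 -> substrate=0 bound=3 product=0
t=3: arr=2 -> substrate=0 bound=2 product=3
t=4: arr=2 -> substrate=0 bound=4 product=3
t=5: arr=3 -> substrate=1 bound=4 product=5
t=6: arr=1 -> substrate=0 bound=4 product=7
t=7: arr=3 -> substrate=1 bound=4 product=9
t=8: arr=2 -> substrate=1 bound=4 product=11
t=9: arr=0 -> substrate=0 bound=3 product=13
t=10: arr=1 -> substrate=0 bound=2 product=15
t=11: arr=0 -> substrate=0 bound=1 product=16

Answer: 16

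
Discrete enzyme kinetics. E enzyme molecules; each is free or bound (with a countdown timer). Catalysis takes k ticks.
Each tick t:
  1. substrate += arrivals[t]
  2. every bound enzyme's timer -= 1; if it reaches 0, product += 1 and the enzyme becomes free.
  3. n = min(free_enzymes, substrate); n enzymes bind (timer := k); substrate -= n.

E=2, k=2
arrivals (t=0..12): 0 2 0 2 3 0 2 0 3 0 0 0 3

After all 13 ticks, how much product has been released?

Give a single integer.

t=0: arr=0 -> substrate=0 bound=0 product=0
t=1: arr=2 -> substrate=0 bound=2 product=0
t=2: arr=0 -> substrate=0 bound=2 product=0
t=3: arr=2 -> substrate=0 bound=2 product=2
t=4: arr=3 -> substrate=3 bound=2 product=2
t=5: arr=0 -> substrate=1 bound=2 product=4
t=6: arr=2 -> substrate=3 bound=2 product=4
t=7: arr=0 -> substrate=1 bound=2 product=6
t=8: arr=3 -> substrate=4 bound=2 product=6
t=9: arr=0 -> substrate=2 bound=2 product=8
t=10: arr=0 -> substrate=2 bound=2 product=8
t=11: arr=0 -> substrate=0 bound=2 product=10
t=12: arr=3 -> substrate=3 bound=2 product=10

Answer: 10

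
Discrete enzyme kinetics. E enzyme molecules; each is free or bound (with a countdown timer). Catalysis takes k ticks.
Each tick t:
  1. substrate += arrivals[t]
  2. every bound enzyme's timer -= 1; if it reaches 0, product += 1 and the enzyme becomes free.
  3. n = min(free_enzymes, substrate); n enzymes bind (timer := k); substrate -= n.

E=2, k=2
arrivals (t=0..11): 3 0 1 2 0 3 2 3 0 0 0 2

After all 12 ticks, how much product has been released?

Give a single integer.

Answer: 10

Derivation:
t=0: arr=3 -> substrate=1 bound=2 product=0
t=1: arr=0 -> substrate=1 bound=2 product=0
t=2: arr=1 -> substrate=0 bound=2 product=2
t=3: arr=2 -> substrate=2 bound=2 product=2
t=4: arr=0 -> substrate=0 bound=2 product=4
t=5: arr=3 -> substrate=3 bound=2 product=4
t=6: arr=2 -> substrate=3 bound=2 product=6
t=7: arr=3 -> substrate=6 bound=2 product=6
t=8: arr=0 -> substrate=4 bound=2 product=8
t=9: arr=0 -> substrate=4 bound=2 product=8
t=10: arr=0 -> substrate=2 bound=2 product=10
t=11: arr=2 -> substrate=4 bound=2 product=10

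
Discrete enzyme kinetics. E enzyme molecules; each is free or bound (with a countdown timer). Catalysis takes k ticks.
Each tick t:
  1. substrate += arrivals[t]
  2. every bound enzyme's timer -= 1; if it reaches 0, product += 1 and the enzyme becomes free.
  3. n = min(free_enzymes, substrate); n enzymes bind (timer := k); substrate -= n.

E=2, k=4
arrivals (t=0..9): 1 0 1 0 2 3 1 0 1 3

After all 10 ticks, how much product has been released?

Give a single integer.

Answer: 3

Derivation:
t=0: arr=1 -> substrate=0 bound=1 product=0
t=1: arr=0 -> substrate=0 bound=1 product=0
t=2: arr=1 -> substrate=0 bound=2 product=0
t=3: arr=0 -> substrate=0 bound=2 product=0
t=4: arr=2 -> substrate=1 bound=2 product=1
t=5: arr=3 -> substrate=4 bound=2 product=1
t=6: arr=1 -> substrate=4 bound=2 product=2
t=7: arr=0 -> substrate=4 bound=2 product=2
t=8: arr=1 -> substrate=4 bound=2 product=3
t=9: arr=3 -> substrate=7 bound=2 product=3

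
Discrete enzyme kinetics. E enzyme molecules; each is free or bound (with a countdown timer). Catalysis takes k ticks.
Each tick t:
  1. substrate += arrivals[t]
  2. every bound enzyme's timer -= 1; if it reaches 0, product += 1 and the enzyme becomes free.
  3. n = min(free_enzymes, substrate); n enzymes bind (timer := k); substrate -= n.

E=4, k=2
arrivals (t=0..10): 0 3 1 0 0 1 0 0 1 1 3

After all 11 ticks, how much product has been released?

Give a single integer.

t=0: arr=0 -> substrate=0 bound=0 product=0
t=1: arr=3 -> substrate=0 bound=3 product=0
t=2: arr=1 -> substrate=0 bound=4 product=0
t=3: arr=0 -> substrate=0 bound=1 product=3
t=4: arr=0 -> substrate=0 bound=0 product=4
t=5: arr=1 -> substrate=0 bound=1 product=4
t=6: arr=0 -> substrate=0 bound=1 product=4
t=7: arr=0 -> substrate=0 bound=0 product=5
t=8: arr=1 -> substrate=0 bound=1 product=5
t=9: arr=1 -> substrate=0 bound=2 product=5
t=10: arr=3 -> substrate=0 bound=4 product=6

Answer: 6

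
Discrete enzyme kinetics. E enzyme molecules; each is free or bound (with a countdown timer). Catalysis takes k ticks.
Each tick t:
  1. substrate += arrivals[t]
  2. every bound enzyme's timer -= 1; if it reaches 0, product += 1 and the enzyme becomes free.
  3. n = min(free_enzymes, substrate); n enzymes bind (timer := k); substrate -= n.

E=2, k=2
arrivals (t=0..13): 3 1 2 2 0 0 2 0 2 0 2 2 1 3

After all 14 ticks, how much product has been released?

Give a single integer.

t=0: arr=3 -> substrate=1 bound=2 product=0
t=1: arr=1 -> substrate=2 bound=2 product=0
t=2: arr=2 -> substrate=2 bound=2 product=2
t=3: arr=2 -> substrate=4 bound=2 product=2
t=4: arr=0 -> substrate=2 bound=2 product=4
t=5: arr=0 -> substrate=2 bound=2 product=4
t=6: arr=2 -> substrate=2 bound=2 product=6
t=7: arr=0 -> substrate=2 bound=2 product=6
t=8: arr=2 -> substrate=2 bound=2 product=8
t=9: arr=0 -> substrate=2 bound=2 product=8
t=10: arr=2 -> substrate=2 bound=2 product=10
t=11: arr=2 -> substrate=4 bound=2 product=10
t=12: arr=1 -> substrate=3 bound=2 product=12
t=13: arr=3 -> substrate=6 bound=2 product=12

Answer: 12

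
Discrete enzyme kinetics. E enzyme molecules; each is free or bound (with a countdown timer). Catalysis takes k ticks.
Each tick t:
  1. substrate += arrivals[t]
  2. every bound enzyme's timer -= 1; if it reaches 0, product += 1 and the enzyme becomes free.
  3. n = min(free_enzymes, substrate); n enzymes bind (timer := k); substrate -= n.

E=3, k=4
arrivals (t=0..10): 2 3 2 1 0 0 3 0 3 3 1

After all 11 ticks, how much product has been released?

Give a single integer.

Answer: 6

Derivation:
t=0: arr=2 -> substrate=0 bound=2 product=0
t=1: arr=3 -> substrate=2 bound=3 product=0
t=2: arr=2 -> substrate=4 bound=3 product=0
t=3: arr=1 -> substrate=5 bound=3 product=0
t=4: arr=0 -> substrate=3 bound=3 product=2
t=5: arr=0 -> substrate=2 bound=3 product=3
t=6: arr=3 -> substrate=5 bound=3 product=3
t=7: arr=0 -> substrate=5 bound=3 product=3
t=8: arr=3 -> substrate=6 bound=3 product=5
t=9: arr=3 -> substrate=8 bound=3 product=6
t=10: arr=1 -> substrate=9 bound=3 product=6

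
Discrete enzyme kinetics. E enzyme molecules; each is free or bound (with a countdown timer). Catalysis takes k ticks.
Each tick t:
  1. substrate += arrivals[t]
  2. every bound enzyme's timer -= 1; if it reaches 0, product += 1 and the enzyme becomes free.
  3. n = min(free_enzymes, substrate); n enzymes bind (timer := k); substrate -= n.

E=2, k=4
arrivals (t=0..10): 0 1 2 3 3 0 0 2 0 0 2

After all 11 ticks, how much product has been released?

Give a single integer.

Answer: 4

Derivation:
t=0: arr=0 -> substrate=0 bound=0 product=0
t=1: arr=1 -> substrate=0 bound=1 product=0
t=2: arr=2 -> substrate=1 bound=2 product=0
t=3: arr=3 -> substrate=4 bound=2 product=0
t=4: arr=3 -> substrate=7 bound=2 product=0
t=5: arr=0 -> substrate=6 bound=2 product=1
t=6: arr=0 -> substrate=5 bound=2 product=2
t=7: arr=2 -> substrate=7 bound=2 product=2
t=8: arr=0 -> substrate=7 bound=2 product=2
t=9: arr=0 -> substrate=6 bound=2 product=3
t=10: arr=2 -> substrate=7 bound=2 product=4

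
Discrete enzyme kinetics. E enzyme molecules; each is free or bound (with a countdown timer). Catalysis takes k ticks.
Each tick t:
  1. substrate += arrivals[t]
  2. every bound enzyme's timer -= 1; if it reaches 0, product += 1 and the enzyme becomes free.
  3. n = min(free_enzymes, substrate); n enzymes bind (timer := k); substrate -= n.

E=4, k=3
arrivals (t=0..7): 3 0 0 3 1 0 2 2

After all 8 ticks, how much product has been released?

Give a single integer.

Answer: 7

Derivation:
t=0: arr=3 -> substrate=0 bound=3 product=0
t=1: arr=0 -> substrate=0 bound=3 product=0
t=2: arr=0 -> substrate=0 bound=3 product=0
t=3: arr=3 -> substrate=0 bound=3 product=3
t=4: arr=1 -> substrate=0 bound=4 product=3
t=5: arr=0 -> substrate=0 bound=4 product=3
t=6: arr=2 -> substrate=0 bound=3 product=6
t=7: arr=2 -> substrate=0 bound=4 product=7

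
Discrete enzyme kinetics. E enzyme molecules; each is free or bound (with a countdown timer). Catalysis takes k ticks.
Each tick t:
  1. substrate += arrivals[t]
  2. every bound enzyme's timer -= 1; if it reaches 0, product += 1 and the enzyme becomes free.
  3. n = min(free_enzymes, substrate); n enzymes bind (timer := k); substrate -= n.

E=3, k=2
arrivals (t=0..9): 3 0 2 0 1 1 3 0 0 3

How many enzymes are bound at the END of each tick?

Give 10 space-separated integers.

Answer: 3 3 2 2 1 2 3 3 1 3

Derivation:
t=0: arr=3 -> substrate=0 bound=3 product=0
t=1: arr=0 -> substrate=0 bound=3 product=0
t=2: arr=2 -> substrate=0 bound=2 product=3
t=3: arr=0 -> substrate=0 bound=2 product=3
t=4: arr=1 -> substrate=0 bound=1 product=5
t=5: arr=1 -> substrate=0 bound=2 product=5
t=6: arr=3 -> substrate=1 bound=3 product=6
t=7: arr=0 -> substrate=0 bound=3 product=7
t=8: arr=0 -> substrate=0 bound=1 product=9
t=9: arr=3 -> substrate=0 bound=3 product=10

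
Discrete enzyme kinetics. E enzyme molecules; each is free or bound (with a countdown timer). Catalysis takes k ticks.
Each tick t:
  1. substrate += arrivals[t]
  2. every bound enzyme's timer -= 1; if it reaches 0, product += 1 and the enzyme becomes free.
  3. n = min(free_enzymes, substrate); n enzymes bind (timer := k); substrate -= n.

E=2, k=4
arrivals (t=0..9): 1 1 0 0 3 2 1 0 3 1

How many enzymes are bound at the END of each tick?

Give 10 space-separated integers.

t=0: arr=1 -> substrate=0 bound=1 product=0
t=1: arr=1 -> substrate=0 bound=2 product=0
t=2: arr=0 -> substrate=0 bound=2 product=0
t=3: arr=0 -> substrate=0 bound=2 product=0
t=4: arr=3 -> substrate=2 bound=2 product=1
t=5: arr=2 -> substrate=3 bound=2 product=2
t=6: arr=1 -> substrate=4 bound=2 product=2
t=7: arr=0 -> substrate=4 bound=2 product=2
t=8: arr=3 -> substrate=6 bound=2 product=3
t=9: arr=1 -> substrate=6 bound=2 product=4

Answer: 1 2 2 2 2 2 2 2 2 2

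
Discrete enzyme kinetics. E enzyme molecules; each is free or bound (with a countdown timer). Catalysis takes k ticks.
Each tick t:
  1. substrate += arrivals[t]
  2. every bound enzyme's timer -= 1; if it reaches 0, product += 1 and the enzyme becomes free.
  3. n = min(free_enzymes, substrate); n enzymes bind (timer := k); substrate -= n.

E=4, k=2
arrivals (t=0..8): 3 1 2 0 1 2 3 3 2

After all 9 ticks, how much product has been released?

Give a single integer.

Answer: 11

Derivation:
t=0: arr=3 -> substrate=0 bound=3 product=0
t=1: arr=1 -> substrate=0 bound=4 product=0
t=2: arr=2 -> substrate=0 bound=3 product=3
t=3: arr=0 -> substrate=0 bound=2 product=4
t=4: arr=1 -> substrate=0 bound=1 product=6
t=5: arr=2 -> substrate=0 bound=3 product=6
t=6: arr=3 -> substrate=1 bound=4 product=7
t=7: arr=3 -> substrate=2 bound=4 product=9
t=8: arr=2 -> substrate=2 bound=4 product=11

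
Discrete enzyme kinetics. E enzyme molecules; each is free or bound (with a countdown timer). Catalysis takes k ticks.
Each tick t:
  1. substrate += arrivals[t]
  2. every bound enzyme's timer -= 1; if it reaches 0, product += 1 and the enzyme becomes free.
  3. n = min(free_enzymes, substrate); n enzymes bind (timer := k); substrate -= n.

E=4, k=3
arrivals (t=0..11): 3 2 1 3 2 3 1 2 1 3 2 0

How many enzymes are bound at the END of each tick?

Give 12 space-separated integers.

t=0: arr=3 -> substrate=0 bound=3 product=0
t=1: arr=2 -> substrate=1 bound=4 product=0
t=2: arr=1 -> substrate=2 bound=4 product=0
t=3: arr=3 -> substrate=2 bound=4 product=3
t=4: arr=2 -> substrate=3 bound=4 product=4
t=5: arr=3 -> substrate=6 bound=4 product=4
t=6: arr=1 -> substrate=4 bound=4 product=7
t=7: arr=2 -> substrate=5 bound=4 product=8
t=8: arr=1 -> substrate=6 bound=4 product=8
t=9: arr=3 -> substrate=6 bound=4 product=11
t=10: arr=2 -> substrate=7 bound=4 product=12
t=11: arr=0 -> substrate=7 bound=4 product=12

Answer: 3 4 4 4 4 4 4 4 4 4 4 4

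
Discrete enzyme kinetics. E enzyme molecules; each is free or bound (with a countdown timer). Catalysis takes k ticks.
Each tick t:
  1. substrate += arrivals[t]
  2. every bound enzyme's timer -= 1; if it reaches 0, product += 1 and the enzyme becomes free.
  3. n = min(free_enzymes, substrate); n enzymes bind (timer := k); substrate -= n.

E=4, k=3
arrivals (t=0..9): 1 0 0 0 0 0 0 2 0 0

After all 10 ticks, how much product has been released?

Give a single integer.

Answer: 1

Derivation:
t=0: arr=1 -> substrate=0 bound=1 product=0
t=1: arr=0 -> substrate=0 bound=1 product=0
t=2: arr=0 -> substrate=0 bound=1 product=0
t=3: arr=0 -> substrate=0 bound=0 product=1
t=4: arr=0 -> substrate=0 bound=0 product=1
t=5: arr=0 -> substrate=0 bound=0 product=1
t=6: arr=0 -> substrate=0 bound=0 product=1
t=7: arr=2 -> substrate=0 bound=2 product=1
t=8: arr=0 -> substrate=0 bound=2 product=1
t=9: arr=0 -> substrate=0 bound=2 product=1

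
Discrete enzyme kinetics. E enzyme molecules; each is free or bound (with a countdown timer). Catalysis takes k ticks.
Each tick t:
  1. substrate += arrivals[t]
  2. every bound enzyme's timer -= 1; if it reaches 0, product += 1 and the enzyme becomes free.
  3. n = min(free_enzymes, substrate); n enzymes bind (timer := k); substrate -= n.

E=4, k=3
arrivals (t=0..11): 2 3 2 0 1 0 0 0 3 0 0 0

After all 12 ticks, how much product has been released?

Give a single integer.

t=0: arr=2 -> substrate=0 bound=2 product=0
t=1: arr=3 -> substrate=1 bound=4 product=0
t=2: arr=2 -> substrate=3 bound=4 product=0
t=3: arr=0 -> substrate=1 bound=4 product=2
t=4: arr=1 -> substrate=0 bound=4 product=4
t=5: arr=0 -> substrate=0 bound=4 product=4
t=6: arr=0 -> substrate=0 bound=2 product=6
t=7: arr=0 -> substrate=0 bound=0 product=8
t=8: arr=3 -> substrate=0 bound=3 product=8
t=9: arr=0 -> substrate=0 bound=3 product=8
t=10: arr=0 -> substrate=0 bound=3 product=8
t=11: arr=0 -> substrate=0 bound=0 product=11

Answer: 11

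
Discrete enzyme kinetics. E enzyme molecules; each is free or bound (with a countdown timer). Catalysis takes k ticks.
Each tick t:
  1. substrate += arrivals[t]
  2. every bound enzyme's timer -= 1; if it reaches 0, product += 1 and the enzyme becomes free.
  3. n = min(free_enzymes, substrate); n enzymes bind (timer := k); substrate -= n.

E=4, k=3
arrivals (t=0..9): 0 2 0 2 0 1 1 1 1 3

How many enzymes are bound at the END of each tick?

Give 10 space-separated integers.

t=0: arr=0 -> substrate=0 bound=0 product=0
t=1: arr=2 -> substrate=0 bound=2 product=0
t=2: arr=0 -> substrate=0 bound=2 product=0
t=3: arr=2 -> substrate=0 bound=4 product=0
t=4: arr=0 -> substrate=0 bound=2 product=2
t=5: arr=1 -> substrate=0 bound=3 product=2
t=6: arr=1 -> substrate=0 bound=2 product=4
t=7: arr=1 -> substrate=0 bound=3 product=4
t=8: arr=1 -> substrate=0 bound=3 product=5
t=9: arr=3 -> substrate=1 bound=4 product=6

Answer: 0 2 2 4 2 3 2 3 3 4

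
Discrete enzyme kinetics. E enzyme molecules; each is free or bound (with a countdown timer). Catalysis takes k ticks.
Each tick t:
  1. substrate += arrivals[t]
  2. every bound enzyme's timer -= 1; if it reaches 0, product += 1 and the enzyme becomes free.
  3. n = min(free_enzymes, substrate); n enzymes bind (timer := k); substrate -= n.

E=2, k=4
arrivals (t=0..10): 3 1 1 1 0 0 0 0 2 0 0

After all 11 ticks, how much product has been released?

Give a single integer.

Answer: 4

Derivation:
t=0: arr=3 -> substrate=1 bound=2 product=0
t=1: arr=1 -> substrate=2 bound=2 product=0
t=2: arr=1 -> substrate=3 bound=2 product=0
t=3: arr=1 -> substrate=4 bound=2 product=0
t=4: arr=0 -> substrate=2 bound=2 product=2
t=5: arr=0 -> substrate=2 bound=2 product=2
t=6: arr=0 -> substrate=2 bound=2 product=2
t=7: arr=0 -> substrate=2 bound=2 product=2
t=8: arr=2 -> substrate=2 bound=2 product=4
t=9: arr=0 -> substrate=2 bound=2 product=4
t=10: arr=0 -> substrate=2 bound=2 product=4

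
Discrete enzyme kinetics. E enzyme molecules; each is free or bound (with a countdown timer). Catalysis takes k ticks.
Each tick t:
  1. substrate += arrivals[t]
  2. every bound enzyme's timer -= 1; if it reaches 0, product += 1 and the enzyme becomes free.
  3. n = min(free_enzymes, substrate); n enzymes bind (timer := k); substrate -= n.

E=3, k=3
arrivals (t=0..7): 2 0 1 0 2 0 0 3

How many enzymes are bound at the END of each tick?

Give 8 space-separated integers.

Answer: 2 2 3 1 3 2 2 3

Derivation:
t=0: arr=2 -> substrate=0 bound=2 product=0
t=1: arr=0 -> substrate=0 bound=2 product=0
t=2: arr=1 -> substrate=0 bound=3 product=0
t=3: arr=0 -> substrate=0 bound=1 product=2
t=4: arr=2 -> substrate=0 bound=3 product=2
t=5: arr=0 -> substrate=0 bound=2 product=3
t=6: arr=0 -> substrate=0 bound=2 product=3
t=7: arr=3 -> substrate=0 bound=3 product=5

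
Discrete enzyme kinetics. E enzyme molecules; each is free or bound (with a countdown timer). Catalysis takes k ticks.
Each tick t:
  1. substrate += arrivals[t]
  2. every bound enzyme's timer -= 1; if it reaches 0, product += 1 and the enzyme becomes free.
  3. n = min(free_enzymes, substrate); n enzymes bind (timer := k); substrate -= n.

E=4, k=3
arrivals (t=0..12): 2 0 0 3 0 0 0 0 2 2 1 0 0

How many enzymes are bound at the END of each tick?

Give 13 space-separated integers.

Answer: 2 2 2 3 3 3 0 0 2 4 4 3 1

Derivation:
t=0: arr=2 -> substrate=0 bound=2 product=0
t=1: arr=0 -> substrate=0 bound=2 product=0
t=2: arr=0 -> substrate=0 bound=2 product=0
t=3: arr=3 -> substrate=0 bound=3 product=2
t=4: arr=0 -> substrate=0 bound=3 product=2
t=5: arr=0 -> substrate=0 bound=3 product=2
t=6: arr=0 -> substrate=0 bound=0 product=5
t=7: arr=0 -> substrate=0 bound=0 product=5
t=8: arr=2 -> substrate=0 bound=2 product=5
t=9: arr=2 -> substrate=0 bound=4 product=5
t=10: arr=1 -> substrate=1 bound=4 product=5
t=11: arr=0 -> substrate=0 bound=3 product=7
t=12: arr=0 -> substrate=0 bound=1 product=9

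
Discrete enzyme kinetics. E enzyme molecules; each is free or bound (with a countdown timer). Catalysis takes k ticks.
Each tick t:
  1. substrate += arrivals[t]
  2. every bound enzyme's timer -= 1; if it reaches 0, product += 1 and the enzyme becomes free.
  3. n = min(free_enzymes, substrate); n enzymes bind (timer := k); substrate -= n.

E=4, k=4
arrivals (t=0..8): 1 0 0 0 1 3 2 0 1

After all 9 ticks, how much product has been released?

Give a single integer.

Answer: 2

Derivation:
t=0: arr=1 -> substrate=0 bound=1 product=0
t=1: arr=0 -> substrate=0 bound=1 product=0
t=2: arr=0 -> substrate=0 bound=1 product=0
t=3: arr=0 -> substrate=0 bound=1 product=0
t=4: arr=1 -> substrate=0 bound=1 product=1
t=5: arr=3 -> substrate=0 bound=4 product=1
t=6: arr=2 -> substrate=2 bound=4 product=1
t=7: arr=0 -> substrate=2 bound=4 product=1
t=8: arr=1 -> substrate=2 bound=4 product=2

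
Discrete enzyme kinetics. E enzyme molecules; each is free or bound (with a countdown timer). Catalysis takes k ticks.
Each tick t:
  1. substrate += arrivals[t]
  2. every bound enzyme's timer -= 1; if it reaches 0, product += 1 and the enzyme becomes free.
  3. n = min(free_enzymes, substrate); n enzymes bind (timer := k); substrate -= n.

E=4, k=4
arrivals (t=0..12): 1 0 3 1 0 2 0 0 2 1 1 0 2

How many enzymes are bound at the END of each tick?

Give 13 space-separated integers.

Answer: 1 1 4 4 4 4 3 3 4 4 4 4 4

Derivation:
t=0: arr=1 -> substrate=0 bound=1 product=0
t=1: arr=0 -> substrate=0 bound=1 product=0
t=2: arr=3 -> substrate=0 bound=4 product=0
t=3: arr=1 -> substrate=1 bound=4 product=0
t=4: arr=0 -> substrate=0 bound=4 product=1
t=5: arr=2 -> substrate=2 bound=4 product=1
t=6: arr=0 -> substrate=0 bound=3 product=4
t=7: arr=0 -> substrate=0 bound=3 product=4
t=8: arr=2 -> substrate=0 bound=4 product=5
t=9: arr=1 -> substrate=1 bound=4 product=5
t=10: arr=1 -> substrate=0 bound=4 product=7
t=11: arr=0 -> substrate=0 bound=4 product=7
t=12: arr=2 -> substrate=0 bound=4 product=9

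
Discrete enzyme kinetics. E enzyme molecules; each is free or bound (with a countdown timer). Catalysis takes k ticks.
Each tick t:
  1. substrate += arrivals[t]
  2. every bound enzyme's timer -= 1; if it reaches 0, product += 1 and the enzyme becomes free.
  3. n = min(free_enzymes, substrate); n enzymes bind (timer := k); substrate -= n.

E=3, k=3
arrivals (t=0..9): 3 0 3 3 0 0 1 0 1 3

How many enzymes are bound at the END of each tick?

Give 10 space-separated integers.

Answer: 3 3 3 3 3 3 3 3 3 3

Derivation:
t=0: arr=3 -> substrate=0 bound=3 product=0
t=1: arr=0 -> substrate=0 bound=3 product=0
t=2: arr=3 -> substrate=3 bound=3 product=0
t=3: arr=3 -> substrate=3 bound=3 product=3
t=4: arr=0 -> substrate=3 bound=3 product=3
t=5: arr=0 -> substrate=3 bound=3 product=3
t=6: arr=1 -> substrate=1 bound=3 product=6
t=7: arr=0 -> substrate=1 bound=3 product=6
t=8: arr=1 -> substrate=2 bound=3 product=6
t=9: arr=3 -> substrate=2 bound=3 product=9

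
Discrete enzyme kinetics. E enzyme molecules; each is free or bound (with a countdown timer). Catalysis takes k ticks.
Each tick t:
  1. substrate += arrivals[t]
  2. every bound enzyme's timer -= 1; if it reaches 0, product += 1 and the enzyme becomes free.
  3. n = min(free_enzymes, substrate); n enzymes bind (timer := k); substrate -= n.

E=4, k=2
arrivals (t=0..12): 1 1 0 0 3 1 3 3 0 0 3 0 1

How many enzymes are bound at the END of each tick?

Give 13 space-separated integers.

Answer: 1 2 1 0 3 4 4 4 3 2 3 3 1

Derivation:
t=0: arr=1 -> substrate=0 bound=1 product=0
t=1: arr=1 -> substrate=0 bound=2 product=0
t=2: arr=0 -> substrate=0 bound=1 product=1
t=3: arr=0 -> substrate=0 bound=0 product=2
t=4: arr=3 -> substrate=0 bound=3 product=2
t=5: arr=1 -> substrate=0 bound=4 product=2
t=6: arr=3 -> substrate=0 bound=4 product=5
t=7: arr=3 -> substrate=2 bound=4 product=6
t=8: arr=0 -> substrate=0 bound=3 product=9
t=9: arr=0 -> substrate=0 bound=2 product=10
t=10: arr=3 -> substrate=0 bound=3 product=12
t=11: arr=0 -> substrate=0 bound=3 product=12
t=12: arr=1 -> substrate=0 bound=1 product=15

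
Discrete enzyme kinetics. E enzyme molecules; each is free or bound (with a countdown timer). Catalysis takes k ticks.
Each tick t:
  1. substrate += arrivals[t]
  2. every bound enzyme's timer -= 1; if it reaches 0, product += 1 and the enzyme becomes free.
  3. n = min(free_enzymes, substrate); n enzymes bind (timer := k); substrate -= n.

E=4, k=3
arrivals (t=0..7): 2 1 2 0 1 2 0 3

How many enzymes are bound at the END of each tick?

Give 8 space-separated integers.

Answer: 2 3 4 3 3 4 3 4

Derivation:
t=0: arr=2 -> substrate=0 bound=2 product=0
t=1: arr=1 -> substrate=0 bound=3 product=0
t=2: arr=2 -> substrate=1 bound=4 product=0
t=3: arr=0 -> substrate=0 bound=3 product=2
t=4: arr=1 -> substrate=0 bound=3 product=3
t=5: arr=2 -> substrate=0 bound=4 product=4
t=6: arr=0 -> substrate=0 bound=3 product=5
t=7: arr=3 -> substrate=1 bound=4 product=6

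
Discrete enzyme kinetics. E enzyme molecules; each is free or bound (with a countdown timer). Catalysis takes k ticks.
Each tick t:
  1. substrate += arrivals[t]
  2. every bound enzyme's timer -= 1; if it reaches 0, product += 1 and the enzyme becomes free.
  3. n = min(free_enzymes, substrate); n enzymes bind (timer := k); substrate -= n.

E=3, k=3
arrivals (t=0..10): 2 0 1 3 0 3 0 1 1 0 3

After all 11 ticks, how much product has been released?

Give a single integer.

Answer: 8

Derivation:
t=0: arr=2 -> substrate=0 bound=2 product=0
t=1: arr=0 -> substrate=0 bound=2 product=0
t=2: arr=1 -> substrate=0 bound=3 product=0
t=3: arr=3 -> substrate=1 bound=3 product=2
t=4: arr=0 -> substrate=1 bound=3 product=2
t=5: arr=3 -> substrate=3 bound=3 product=3
t=6: arr=0 -> substrate=1 bound=3 product=5
t=7: arr=1 -> substrate=2 bound=3 product=5
t=8: arr=1 -> substrate=2 bound=3 product=6
t=9: arr=0 -> substrate=0 bound=3 product=8
t=10: arr=3 -> substrate=3 bound=3 product=8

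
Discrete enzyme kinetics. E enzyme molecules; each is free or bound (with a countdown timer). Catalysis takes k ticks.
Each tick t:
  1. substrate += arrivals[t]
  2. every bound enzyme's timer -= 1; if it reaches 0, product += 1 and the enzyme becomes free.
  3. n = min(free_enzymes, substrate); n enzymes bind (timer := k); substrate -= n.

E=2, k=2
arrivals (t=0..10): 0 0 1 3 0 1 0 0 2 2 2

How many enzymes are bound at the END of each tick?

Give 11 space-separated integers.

Answer: 0 0 1 2 2 2 2 1 2 2 2

Derivation:
t=0: arr=0 -> substrate=0 bound=0 product=0
t=1: arr=0 -> substrate=0 bound=0 product=0
t=2: arr=1 -> substrate=0 bound=1 product=0
t=3: arr=3 -> substrate=2 bound=2 product=0
t=4: arr=0 -> substrate=1 bound=2 product=1
t=5: arr=1 -> substrate=1 bound=2 product=2
t=6: arr=0 -> substrate=0 bound=2 product=3
t=7: arr=0 -> substrate=0 bound=1 product=4
t=8: arr=2 -> substrate=0 bound=2 product=5
t=9: arr=2 -> substrate=2 bound=2 product=5
t=10: arr=2 -> substrate=2 bound=2 product=7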